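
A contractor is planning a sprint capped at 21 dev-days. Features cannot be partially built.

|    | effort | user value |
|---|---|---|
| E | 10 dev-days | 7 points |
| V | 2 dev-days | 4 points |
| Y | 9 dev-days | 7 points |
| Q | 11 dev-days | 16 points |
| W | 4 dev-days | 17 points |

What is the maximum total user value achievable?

Allowing fractional choices, the relaxed optimum would be about 40.1, but features are indivisible.
V + Y + W: effort 2 + 9 + 4 = 15 ≤ 21, user value 4 + 7 + 17 = 28.
V + Q + W: effort 2 + 11 + 4 = 17 ≤ 21, user value 4 + 16 + 17 = 37.
Q + W: effort 11 + 4 = 15 ≤ 21, user value 16 + 17 = 33.
Best is V, Q, and W with total user value 37.

37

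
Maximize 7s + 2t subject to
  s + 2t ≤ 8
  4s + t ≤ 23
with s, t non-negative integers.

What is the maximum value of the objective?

The continuous relaxation peaks at (5.43, 1.29) with value 40.57; rounding to a feasible lattice point costs some objective.
(s,t)=(5,1): 1·5+2·1=7≤8, 4·5+1·1=21≤23, objective 37.
(s,t)=(5,0): 1·5+2·0=5≤8, 4·5+1·0=20≤23, objective 35.
The best lattice point is (5,1), giving 37.

37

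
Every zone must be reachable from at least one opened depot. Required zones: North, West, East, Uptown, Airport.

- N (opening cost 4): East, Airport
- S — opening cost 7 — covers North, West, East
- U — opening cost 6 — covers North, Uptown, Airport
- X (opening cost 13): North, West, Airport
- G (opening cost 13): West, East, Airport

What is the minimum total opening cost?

The greedy cost-per-new-zone heuristic would pick N, U, and S for 17, but a cheaper cover exists.
Choose S and U: together they cover North, West, East, Uptown, Airport — every zone.
Total opening cost: 7 + 6 = 13.
No cover costs less than 13.

13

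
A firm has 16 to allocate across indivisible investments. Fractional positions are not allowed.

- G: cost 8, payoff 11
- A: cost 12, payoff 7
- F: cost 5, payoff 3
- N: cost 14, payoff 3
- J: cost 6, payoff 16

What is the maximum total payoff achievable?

27

Allowing fractional choices, the relaxed optimum would be about 28.2, but investments are indivisible.
F + J: cost 5 + 6 = 11 ≤ 16, payoff 3 + 16 = 19.
G + J: cost 8 + 6 = 14 ≤ 16, payoff 11 + 16 = 27.
Best is G and J with total payoff 27.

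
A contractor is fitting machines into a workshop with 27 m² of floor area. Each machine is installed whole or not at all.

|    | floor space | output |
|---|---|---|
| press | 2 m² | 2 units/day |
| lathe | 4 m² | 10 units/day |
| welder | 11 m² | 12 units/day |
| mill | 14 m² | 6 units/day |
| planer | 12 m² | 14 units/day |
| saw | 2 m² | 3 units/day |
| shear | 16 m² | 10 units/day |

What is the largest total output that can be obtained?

36

This is a 0-1 knapsack instance.
press + welder + planer + saw: floor space 2 + 11 + 12 + 2 = 27 ≤ 27, output 2 + 12 + 14 + 3 = 31.
lathe + welder + planer: floor space 4 + 11 + 12 = 27 ≤ 27, output 10 + 12 + 14 = 36.
press + lathe + planer + saw: floor space 2 + 4 + 12 + 2 = 20 ≤ 27, output 2 + 10 + 14 + 3 = 29.
Best is lathe, welder, and planer with total output 36.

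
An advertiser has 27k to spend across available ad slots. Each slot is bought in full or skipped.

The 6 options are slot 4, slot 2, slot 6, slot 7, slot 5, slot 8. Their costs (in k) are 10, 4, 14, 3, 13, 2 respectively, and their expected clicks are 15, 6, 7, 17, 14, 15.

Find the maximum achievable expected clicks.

Allowing fractional choices, the relaxed optimum would be about 61.6, but ad slots are indivisible.
slot 4 + slot 2 + slot 7 + slot 8: cost 10 + 4 + 3 + 2 = 19 ≤ 27, expected clicks 15 + 6 + 17 + 15 = 53.
slot 2 + slot 7 + slot 5 + slot 8: cost 4 + 3 + 13 + 2 = 22 ≤ 27, expected clicks 6 + 17 + 14 + 15 = 52.
slot 4 + slot 7 + slot 8: cost 10 + 3 + 2 = 15 ≤ 27, expected clicks 15 + 17 + 15 = 47.
Best is slot 4, slot 2, slot 7, and slot 8 with total expected clicks 53.

53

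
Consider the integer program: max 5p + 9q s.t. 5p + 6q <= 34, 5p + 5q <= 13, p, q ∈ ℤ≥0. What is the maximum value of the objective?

18

The continuous relaxation peaks at (0, 2.6) with value 23.40; rounding to a feasible lattice point costs some objective.
(p,q)=(0,2): 5·0+6·2=12≤34, 5·0+5·2=10≤13, objective 18.
(p,q)=(1,1): 5·1+6·1=11≤34, 5·1+5·1=10≤13, objective 14.
(p,q)=(0,1): 5·0+6·1=6≤34, 5·0+5·1=5≤13, objective 9.
Maximum is 18 at (p,q)=(0,2).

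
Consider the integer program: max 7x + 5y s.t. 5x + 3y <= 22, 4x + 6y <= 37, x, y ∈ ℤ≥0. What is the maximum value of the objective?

Relaxing integrality, the LP optimum is 35.11 at (x,y) = (1.17, 5.39), which is not an integer point.
(x,y)=(2,4): 5·2+3·4=22≤22, 4·2+6·4=32≤37, objective 34.
(x,y)=(1,5): 5·1+3·5=20≤22, 4·1+6·5=34≤37, objective 32.
(x,y)=(0,6): 5·0+3·6=18≤22, 4·0+6·6=36≤37, objective 30.
No feasible integer point exceeds 34.

34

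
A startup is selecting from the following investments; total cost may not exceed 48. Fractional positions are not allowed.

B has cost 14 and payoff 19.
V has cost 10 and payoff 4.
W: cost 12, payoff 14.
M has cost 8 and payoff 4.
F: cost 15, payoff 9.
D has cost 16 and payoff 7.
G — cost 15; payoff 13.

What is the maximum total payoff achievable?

This is an integer program with binary decision variables.
Take B, W, and G: cost 14 + 12 + 15 = 41 ≤ 48, payoff 19 + 14 + 13 = 46.
No other feasible combination does better.

46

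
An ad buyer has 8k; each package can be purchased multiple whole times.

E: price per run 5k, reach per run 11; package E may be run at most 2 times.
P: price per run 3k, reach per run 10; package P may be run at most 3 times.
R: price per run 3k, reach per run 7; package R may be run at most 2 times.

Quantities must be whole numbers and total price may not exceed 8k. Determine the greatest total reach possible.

21

P has the best ratio (10/3); taking only P gives at most 2×10 = 20 (stopped by the price limit).
Mixing does better — 1×E and 1×P: price 8 ≤ 8, reach 1·11 + 1·10 = 21.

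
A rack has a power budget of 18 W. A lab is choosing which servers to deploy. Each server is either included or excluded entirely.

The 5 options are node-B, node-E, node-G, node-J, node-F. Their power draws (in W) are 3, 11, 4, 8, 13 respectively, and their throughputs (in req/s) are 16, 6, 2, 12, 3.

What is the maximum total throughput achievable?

Treat it as a binary knapsack problem.
node-B + node-J: power draw 3 + 8 = 11 ≤ 18, throughput 16 + 12 = 28.
node-B + node-G + node-J: power draw 3 + 4 + 8 = 15 ≤ 18, throughput 16 + 2 + 12 = 30.
Best is node-B, node-G, and node-J with total throughput 30.

30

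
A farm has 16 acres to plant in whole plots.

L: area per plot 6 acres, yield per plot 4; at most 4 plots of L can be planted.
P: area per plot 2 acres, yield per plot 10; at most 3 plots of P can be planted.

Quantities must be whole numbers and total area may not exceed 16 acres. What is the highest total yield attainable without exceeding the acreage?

34

Take 1×L and 3×P: area 12 ≤ 16, yield 1·4 + 3·10 = 34.
P has the best ratio (10/2) and is taken to its limit of 3; remaining capacity is filled optimally with the others.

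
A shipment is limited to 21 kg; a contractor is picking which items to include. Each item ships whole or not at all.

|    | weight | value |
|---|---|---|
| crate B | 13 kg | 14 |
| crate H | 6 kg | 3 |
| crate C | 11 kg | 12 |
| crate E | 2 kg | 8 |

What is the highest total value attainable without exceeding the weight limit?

crate B + crate H + crate E: weight 13 + 6 + 2 = 21 ≤ 21, value 14 + 3 + 8 = 25.
crate H + crate C + crate E: weight 6 + 11 + 2 = 19 ≤ 21, value 3 + 12 + 8 = 23.
crate B + crate E: weight 13 + 2 = 15 ≤ 21, value 14 + 8 = 22.
Best is crate B, crate H, and crate E with total value 25.

25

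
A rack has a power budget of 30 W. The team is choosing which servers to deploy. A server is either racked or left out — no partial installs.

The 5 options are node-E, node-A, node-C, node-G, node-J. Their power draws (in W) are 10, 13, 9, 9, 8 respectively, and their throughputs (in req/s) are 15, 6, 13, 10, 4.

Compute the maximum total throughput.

Allowing fractional choices, the relaxed optimum would be about 39.0, but servers are indivisible.
node-E + node-C + node-G: power draw 10 + 9 + 9 = 28 ≤ 30, throughput 15 + 13 + 10 = 38.
node-E + node-C + node-J: power draw 10 + 9 + 8 = 27 ≤ 30, throughput 15 + 13 + 4 = 32.
Best is node-E, node-C, and node-G with total throughput 38.

38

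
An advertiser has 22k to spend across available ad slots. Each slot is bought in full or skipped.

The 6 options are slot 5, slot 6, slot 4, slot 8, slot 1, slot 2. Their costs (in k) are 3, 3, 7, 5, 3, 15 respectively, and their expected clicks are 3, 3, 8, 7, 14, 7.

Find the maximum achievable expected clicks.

35

slot 6 + slot 4 + slot 8 + slot 1: cost 3 + 7 + 5 + 3 = 18 ≤ 22, expected clicks 3 + 8 + 7 + 14 = 32.
slot 5 + slot 4 + slot 8 + slot 1: cost 3 + 7 + 5 + 3 = 18 ≤ 22, expected clicks 3 + 8 + 7 + 14 = 32.
slot 5 + slot 6 + slot 4 + slot 8 + slot 1: cost 3 + 3 + 7 + 5 + 3 = 21 ≤ 22, expected clicks 3 + 3 + 8 + 7 + 14 = 35.
Best is slot 5, slot 6, slot 4, slot 8, and slot 1 with total expected clicks 35.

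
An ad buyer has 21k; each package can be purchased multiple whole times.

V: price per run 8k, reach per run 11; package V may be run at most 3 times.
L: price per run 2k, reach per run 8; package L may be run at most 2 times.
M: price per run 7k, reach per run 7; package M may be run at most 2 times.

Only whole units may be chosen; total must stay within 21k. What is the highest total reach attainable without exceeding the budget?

38

This is a bounded integer knapsack.
2×V and 2×L: price 20 ≤ 21, reach 2·11 + 2·8 = 38.
1×V, 2×L, and 1×M: price 19 ≤ 21, reach 1·11 + 2·8 + 1·7 = 34.
Best is 38.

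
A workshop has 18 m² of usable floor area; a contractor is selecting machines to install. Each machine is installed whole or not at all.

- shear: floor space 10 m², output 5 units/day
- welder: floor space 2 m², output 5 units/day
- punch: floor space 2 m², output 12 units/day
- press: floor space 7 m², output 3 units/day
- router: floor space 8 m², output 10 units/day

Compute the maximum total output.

27

punch + router: floor space 2 + 8 = 10 ≤ 18, output 12 + 10 = 22.
punch + press + router: floor space 2 + 7 + 8 = 17 ≤ 18, output 12 + 3 + 10 = 25.
welder + punch + router: floor space 2 + 2 + 8 = 12 ≤ 18, output 5 + 12 + 10 = 27.
Best is welder, punch, and router with total output 27.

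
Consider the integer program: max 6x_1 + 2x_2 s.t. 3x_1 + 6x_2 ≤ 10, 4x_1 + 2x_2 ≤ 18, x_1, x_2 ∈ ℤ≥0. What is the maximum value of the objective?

(x_1,x_2)=(3,0): 3·3+6·0=9≤10, 4·3+2·0=12≤18, objective 18.
(x_1,x_2)=(2,0): 3·2+6·0=6≤10, 4·2+2·0=8≤18, objective 12.
Maximum is 18 at (x_1,x_2)=(3,0).

18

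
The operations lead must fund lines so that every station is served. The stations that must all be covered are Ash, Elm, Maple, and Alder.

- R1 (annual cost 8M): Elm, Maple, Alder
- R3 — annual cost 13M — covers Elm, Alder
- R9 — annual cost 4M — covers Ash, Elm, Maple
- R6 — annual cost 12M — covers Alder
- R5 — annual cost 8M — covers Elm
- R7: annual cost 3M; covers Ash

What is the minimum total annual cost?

Choose R1 and R7: together they cover Ash, Elm, Maple, Alder — every station.
Total annual cost: 8 + 3 = 11.

11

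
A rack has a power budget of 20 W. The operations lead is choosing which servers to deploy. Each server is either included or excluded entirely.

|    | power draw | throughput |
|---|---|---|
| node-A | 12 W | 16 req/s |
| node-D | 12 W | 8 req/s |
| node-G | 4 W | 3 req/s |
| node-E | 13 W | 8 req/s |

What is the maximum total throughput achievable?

19

Take node-A and node-G: power draw 12 + 4 = 16 ≤ 20, throughput 16 + 3 = 19.
No other feasible combination does better.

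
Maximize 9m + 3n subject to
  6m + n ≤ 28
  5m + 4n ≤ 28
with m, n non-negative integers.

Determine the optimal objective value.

42

(m,n)=(4,2) is feasible, giving 42.
(m,n)=(4,1) is feasible, giving 39.
(m,n)=(4,0) is feasible, giving 36.
Maximum is 42 at (m,n)=(4,2).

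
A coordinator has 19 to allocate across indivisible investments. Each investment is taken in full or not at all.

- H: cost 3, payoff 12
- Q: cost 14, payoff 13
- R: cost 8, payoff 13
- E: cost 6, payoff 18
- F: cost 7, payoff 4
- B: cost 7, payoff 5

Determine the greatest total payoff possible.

Take H, R, and E: cost 3 + 8 + 6 = 17 ≤ 19, payoff 12 + 13 + 18 = 43.
No other feasible combination does better.

43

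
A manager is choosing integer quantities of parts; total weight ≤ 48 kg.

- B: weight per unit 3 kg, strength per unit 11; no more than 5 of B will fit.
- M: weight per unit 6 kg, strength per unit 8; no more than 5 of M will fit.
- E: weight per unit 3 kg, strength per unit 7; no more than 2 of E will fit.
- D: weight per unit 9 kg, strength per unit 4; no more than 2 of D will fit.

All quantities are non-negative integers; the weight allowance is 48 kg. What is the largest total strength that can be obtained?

102

5×B, 5×M, and 1×E: weight 48 ≤ 48, strength 5·11 + 5·8 + 1·7 = 102.
5×B, 4×M, and 2×E: weight 45 ≤ 48, strength 5·11 + 4·8 + 2·7 = 101.
Best is 102.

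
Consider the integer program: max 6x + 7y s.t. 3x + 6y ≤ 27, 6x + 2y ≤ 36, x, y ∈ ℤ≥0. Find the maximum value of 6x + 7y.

44

The continuous relaxation peaks at (5.4, 1.8) with value 45.00; rounding to a feasible lattice point costs some objective.
(x,y)=(5,2): 3·5+6·2=27≤27, 6·5+2·2=34≤36, objective 44.
(x,y)=(4,2): 3·4+6·2=24≤27, 6·4+2·2=28≤36, objective 38.
(x,y)=(5,1): 3·5+6·1=21≤27, 6·5+2·1=32≤36, objective 37.
The best lattice point is (5,2), giving 44.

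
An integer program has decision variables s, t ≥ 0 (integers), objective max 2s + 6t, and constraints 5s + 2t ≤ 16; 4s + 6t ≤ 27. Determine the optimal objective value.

24

The continuous relaxation peaks at (0, 4.5) with value 27.00; rounding to a feasible lattice point costs some objective.
(s,t)=(0,4): 5·0+2·4=8≤16, 4·0+6·4=24≤27, objective 24.
(s,t)=(1,3): 5·1+2·3=11≤16, 4·1+6·3=22≤27, objective 20.
(s,t)=(0,3): 5·0+2·3=6≤16, 4·0+6·3=18≤27, objective 18.
No feasible integer point exceeds 24.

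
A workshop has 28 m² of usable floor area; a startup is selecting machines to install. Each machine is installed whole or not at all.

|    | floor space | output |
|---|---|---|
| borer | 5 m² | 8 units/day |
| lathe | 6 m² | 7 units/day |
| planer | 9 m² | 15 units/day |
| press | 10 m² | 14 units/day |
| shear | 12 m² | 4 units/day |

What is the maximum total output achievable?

Treat it as a binary knapsack problem.
borer + planer + press: floor space 5 + 9 + 10 = 24 ≤ 28, output 8 + 15 + 14 = 37.
lathe + planer + press: floor space 6 + 9 + 10 = 25 ≤ 28, output 7 + 15 + 14 = 36.
Best is borer, planer, and press with total output 37.

37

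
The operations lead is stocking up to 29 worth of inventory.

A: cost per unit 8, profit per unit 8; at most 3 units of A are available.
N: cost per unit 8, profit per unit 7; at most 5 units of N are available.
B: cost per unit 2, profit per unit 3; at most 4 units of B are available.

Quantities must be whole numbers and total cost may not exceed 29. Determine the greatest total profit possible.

B has the best ratio (3/2); taking only B gives at most 4×3 = 12 (stopped by the supply cap of 4).
Mixing does better — 3×A and 2×B: cost 28 ≤ 29, profit 3·8 + 2·3 = 30.

30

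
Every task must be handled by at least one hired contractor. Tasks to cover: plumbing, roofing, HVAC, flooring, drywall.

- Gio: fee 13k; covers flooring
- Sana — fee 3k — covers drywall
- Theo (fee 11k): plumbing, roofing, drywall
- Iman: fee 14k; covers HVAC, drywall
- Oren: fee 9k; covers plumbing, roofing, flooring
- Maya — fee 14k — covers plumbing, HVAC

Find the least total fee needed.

23

The greedy cost-per-new-task heuristic would pick Sana, Oren, and Iman for 26, but a cheaper cover exists.
Choose Iman and Oren: together they cover plumbing, roofing, HVAC, flooring, drywall — every task.
Total fee: 14 + 9 = 23.
No cover costs less than 23.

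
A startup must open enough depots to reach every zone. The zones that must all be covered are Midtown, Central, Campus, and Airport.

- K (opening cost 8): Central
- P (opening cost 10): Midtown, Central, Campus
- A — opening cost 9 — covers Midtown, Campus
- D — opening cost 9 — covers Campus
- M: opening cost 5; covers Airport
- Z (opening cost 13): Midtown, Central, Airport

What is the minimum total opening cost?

15

Choose P and M: together they cover Midtown, Central, Campus, Airport — every zone.
Total opening cost: 10 + 5 = 15.
No cover costs less than 15.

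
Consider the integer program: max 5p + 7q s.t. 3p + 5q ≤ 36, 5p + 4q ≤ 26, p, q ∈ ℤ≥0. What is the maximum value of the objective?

42

The continuous relaxation peaks at (0, 6.5) with value 45.50; rounding to a feasible lattice point costs some objective.
(p,q)=(0,6) is feasible, giving 42.
(p,q)=(1,5) is feasible, giving 40.
(p,q)=(0,5) is feasible, giving 35.
The best lattice point is (0,6), giving 42.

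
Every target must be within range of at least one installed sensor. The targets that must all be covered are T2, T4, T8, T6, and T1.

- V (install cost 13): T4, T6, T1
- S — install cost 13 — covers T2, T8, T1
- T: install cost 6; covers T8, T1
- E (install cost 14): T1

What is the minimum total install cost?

26

This is a weighted set-cover instance.
The greedy cost-per-new-target heuristic would pick T, V, and S for 32, but a cheaper cover exists.
Choose V and S: together they cover T2, T4, T8, T6, T1 — every target.
Total install cost: 13 + 13 = 26.
No cover costs less than 26.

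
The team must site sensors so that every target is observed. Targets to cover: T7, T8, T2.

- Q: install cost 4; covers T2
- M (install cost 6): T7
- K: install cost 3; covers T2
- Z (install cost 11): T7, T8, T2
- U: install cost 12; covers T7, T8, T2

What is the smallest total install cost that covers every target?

11

The greedy cost-per-new-target heuristic would pick K and Z for 14, but a cheaper cover exists.
Z alone covers T7, T8, T2 — every target.
Total install cost: 11.
No cover costs less than 11.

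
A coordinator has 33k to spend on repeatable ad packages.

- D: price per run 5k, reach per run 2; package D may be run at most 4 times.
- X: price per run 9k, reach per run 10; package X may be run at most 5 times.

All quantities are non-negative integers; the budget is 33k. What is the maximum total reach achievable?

3×X: price 27 ≤ 33, reach 3·10 = 30.
1×D and 3×X: price 32 ≤ 33, reach 1·2 + 3·10 = 32.
Best is 32.

32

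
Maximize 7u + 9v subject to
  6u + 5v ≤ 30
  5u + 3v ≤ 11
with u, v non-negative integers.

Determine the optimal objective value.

27

The continuous relaxation peaks at (0, 3.67) with value 33.00; rounding to a feasible lattice point costs some objective.
(u,v)=(0,3): 6·0+5·3=15≤30, 5·0+3·3=9≤11, objective 27.
(u,v)=(1,2): 6·1+5·2=16≤30, 5·1+3·2=11≤11, objective 25.
(u,v)=(0,2): 6·0+5·2=10≤30, 5·0+3·2=6≤11, objective 18.
No feasible integer point exceeds 27.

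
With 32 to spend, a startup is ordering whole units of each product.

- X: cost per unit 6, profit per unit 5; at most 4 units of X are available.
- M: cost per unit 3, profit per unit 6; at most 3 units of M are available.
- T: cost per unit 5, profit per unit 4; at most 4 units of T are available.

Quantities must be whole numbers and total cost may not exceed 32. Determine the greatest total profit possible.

M has the best ratio (6/3); taking only M gives at most 3×6 = 18 (stopped by the supply cap of 3).
Mixing does better — 3×X, 3×M, and 1×T: cost 32 ≤ 32, profit 3·5 + 3·6 + 1·4 = 37.

37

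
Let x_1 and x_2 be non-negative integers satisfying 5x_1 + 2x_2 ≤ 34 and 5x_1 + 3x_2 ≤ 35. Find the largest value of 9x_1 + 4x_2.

The continuous relaxation peaks at (6.4, 1) with value 61.60; rounding to a feasible lattice point costs some objective.
(x_1,x_2)=(6,1): 5·6+2·1=32≤34, 5·6+3·1=33≤35, objective 58.
(x_1,x_2)=(6,0): 5·6+2·0=30≤34, 5·6+3·0=30≤35, objective 54.
No feasible integer point exceeds 58.

58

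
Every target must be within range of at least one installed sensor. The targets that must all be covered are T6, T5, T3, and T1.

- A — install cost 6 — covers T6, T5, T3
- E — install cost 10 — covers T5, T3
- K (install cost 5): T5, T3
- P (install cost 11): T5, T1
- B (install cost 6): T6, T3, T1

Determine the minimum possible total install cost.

11

The greedy cost-per-new-target heuristic would pick A and B for 12, but a cheaper cover exists.
Choose K and B: together they cover T6, T5, T3, T1 — every target.
Total install cost: 5 + 6 = 11.
No cover costs less than 11.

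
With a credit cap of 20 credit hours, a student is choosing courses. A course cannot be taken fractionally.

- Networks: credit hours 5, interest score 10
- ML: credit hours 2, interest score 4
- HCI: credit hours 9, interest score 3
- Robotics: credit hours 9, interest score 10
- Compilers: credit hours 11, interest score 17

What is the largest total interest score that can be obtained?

This is an integer program with binary decision variables.
Allowing fractional choices, the relaxed optimum would be about 33.2, but courses are indivisible.
Networks + ML + Compilers: credit hours 5 + 2 + 11 = 18 ≤ 20, interest score 10 + 4 + 17 = 31.
Networks + Compilers: credit hours 5 + 11 = 16 ≤ 20, interest score 10 + 17 = 27.
Best is Networks, ML, and Compilers with total interest score 31.

31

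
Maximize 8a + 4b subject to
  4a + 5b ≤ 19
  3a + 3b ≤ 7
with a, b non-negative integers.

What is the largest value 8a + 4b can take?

16

Relaxing integrality, the LP optimum is 18.67 at (a,b) = (2.33, 0), which is not an integer point.
(a,b)=(2,0): 4·2+5·0=8≤19, 3·2+3·0=6≤7, objective 16.
(a,b)=(1,1): 4·1+5·1=9≤19, 3·1+3·1=6≤7, objective 12.
(a,b)=(1,0): 4·1+5·0=4≤19, 3·1+3·0=3≤7, objective 8.
Maximum is 16 at (a,b)=(2,0).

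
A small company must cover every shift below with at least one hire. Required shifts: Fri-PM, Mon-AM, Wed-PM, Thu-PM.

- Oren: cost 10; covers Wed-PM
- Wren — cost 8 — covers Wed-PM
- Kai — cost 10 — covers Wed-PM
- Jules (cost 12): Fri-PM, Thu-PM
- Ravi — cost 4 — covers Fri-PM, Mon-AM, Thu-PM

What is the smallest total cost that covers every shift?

12

Choose Wren and Ravi: together they cover Fri-PM, Mon-AM, Wed-PM, Thu-PM — every shift.
Total cost: 8 + 4 = 12.
No cover costs less than 12.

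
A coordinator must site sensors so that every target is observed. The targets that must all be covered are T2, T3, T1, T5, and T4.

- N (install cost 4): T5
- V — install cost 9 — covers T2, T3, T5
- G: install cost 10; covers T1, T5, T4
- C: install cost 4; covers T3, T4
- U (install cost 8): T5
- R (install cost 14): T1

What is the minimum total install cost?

This is an integer covering problem.
Choose V and G: together they cover T2, T3, T1, T5, T4 — every target.
Total install cost: 9 + 10 = 19.

19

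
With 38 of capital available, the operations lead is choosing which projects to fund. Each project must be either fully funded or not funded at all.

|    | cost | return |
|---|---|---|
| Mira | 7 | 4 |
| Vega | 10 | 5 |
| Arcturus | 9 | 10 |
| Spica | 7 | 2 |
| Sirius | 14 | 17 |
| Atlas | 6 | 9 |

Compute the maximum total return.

40

Allowing fractional choices, the relaxed optimum would be about 41.0, but projects are indivisible.
Mira + Arcturus + Sirius + Atlas: cost 7 + 9 + 14 + 6 = 36 ≤ 38, return 4 + 10 + 17 + 9 = 40.
Arcturus + Sirius + Atlas: cost 9 + 14 + 6 = 29 ≤ 38, return 10 + 17 + 9 = 36.
Arcturus + Spica + Sirius + Atlas: cost 9 + 7 + 14 + 6 = 36 ≤ 38, return 10 + 2 + 17 + 9 = 38.
Best is Mira, Arcturus, Sirius, and Atlas with total return 40.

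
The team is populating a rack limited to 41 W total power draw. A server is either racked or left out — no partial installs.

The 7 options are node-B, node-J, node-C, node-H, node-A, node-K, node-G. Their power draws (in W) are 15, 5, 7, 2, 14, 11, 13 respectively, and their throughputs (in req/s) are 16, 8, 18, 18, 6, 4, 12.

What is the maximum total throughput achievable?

64

node-B + node-C + node-H + node-G: power draw 15 + 7 + 2 + 13 = 37 ≤ 41, throughput 16 + 18 + 18 + 12 = 64.
node-B + node-J + node-C + node-H + node-K: power draw 15 + 5 + 7 + 2 + 11 = 40 ≤ 41, throughput 16 + 8 + 18 + 18 + 4 = 64.
node-J + node-C + node-H + node-A + node-G: power draw 5 + 7 + 2 + 14 + 13 = 41 ≤ 41, throughput 8 + 18 + 18 + 6 + 12 = 62.
The maximum throughput is 64; one optimal choice is node-B, node-C, node-H, and node-G.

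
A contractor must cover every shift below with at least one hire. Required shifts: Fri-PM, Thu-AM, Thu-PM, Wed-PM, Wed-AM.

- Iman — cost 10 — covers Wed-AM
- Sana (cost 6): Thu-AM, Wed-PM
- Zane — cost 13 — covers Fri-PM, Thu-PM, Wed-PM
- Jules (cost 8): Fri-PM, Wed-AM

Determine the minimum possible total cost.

Choose Sana, Zane, and Jules: together they cover Fri-PM, Thu-AM, Thu-PM, Wed-PM, Wed-AM — every shift.
Total cost: 6 + 13 + 8 = 27.
No cover costs less than 27.

27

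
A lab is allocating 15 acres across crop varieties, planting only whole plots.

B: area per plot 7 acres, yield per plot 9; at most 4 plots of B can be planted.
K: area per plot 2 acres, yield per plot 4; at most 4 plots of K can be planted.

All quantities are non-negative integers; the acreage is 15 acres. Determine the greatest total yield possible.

K has the best ratio (4/2); taking only K gives at most 4×4 = 16 (stopped by the supply cap of 4).
Mixing does better — 1×B and 4×K: area 15 ≤ 15, yield 1·9 + 4·4 = 25.

25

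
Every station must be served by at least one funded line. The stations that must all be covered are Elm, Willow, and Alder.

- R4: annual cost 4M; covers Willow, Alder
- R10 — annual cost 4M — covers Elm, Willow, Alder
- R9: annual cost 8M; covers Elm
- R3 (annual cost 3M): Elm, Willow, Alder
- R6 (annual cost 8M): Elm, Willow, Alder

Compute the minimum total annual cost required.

R3 alone covers Elm, Willow, Alder — every station.
Total annual cost: 3.
No cover costs less than 3.

3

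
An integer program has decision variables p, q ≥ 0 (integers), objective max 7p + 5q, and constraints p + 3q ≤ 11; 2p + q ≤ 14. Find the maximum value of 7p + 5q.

49

(p,q)=(7,0): 1·7+3·0=7≤11, 2·7+1·0=14≤14, objective 49.
(p,q)=(6,1): 1·6+3·1=9≤11, 2·6+1·1=13≤14, objective 47.
Maximum is 49 at (p,q)=(7,0).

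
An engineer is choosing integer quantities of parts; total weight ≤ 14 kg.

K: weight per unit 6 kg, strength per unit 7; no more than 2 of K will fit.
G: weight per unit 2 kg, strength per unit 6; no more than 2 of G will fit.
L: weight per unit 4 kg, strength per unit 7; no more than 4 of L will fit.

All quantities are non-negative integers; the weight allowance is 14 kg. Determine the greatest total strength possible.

27

Take 1×G and 3×L: weight 14 ≤ 14, strength 1·6 + 3·7 = 27.
No other integer combination yields more.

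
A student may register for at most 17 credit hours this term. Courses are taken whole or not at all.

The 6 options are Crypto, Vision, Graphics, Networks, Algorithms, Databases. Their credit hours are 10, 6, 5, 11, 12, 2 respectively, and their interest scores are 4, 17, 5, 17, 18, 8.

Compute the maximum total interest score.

34

Treat it as a binary knapsack problem.
Take Vision and Networks: credit hours 6 + 11 = 17 ≤ 17, interest score 17 + 17 = 34.
No other feasible combination does better.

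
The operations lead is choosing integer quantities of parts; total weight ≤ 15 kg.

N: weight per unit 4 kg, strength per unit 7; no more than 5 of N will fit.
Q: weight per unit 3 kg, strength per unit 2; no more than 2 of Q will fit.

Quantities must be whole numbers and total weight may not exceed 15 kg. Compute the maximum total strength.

23

This is a bounded integer knapsack.
3×N and 1×Q: weight 15 ≤ 15, strength 3·7 + 1·2 = 23.
3×N: weight 12 ≤ 15, strength 3·7 = 21.
Best is 23.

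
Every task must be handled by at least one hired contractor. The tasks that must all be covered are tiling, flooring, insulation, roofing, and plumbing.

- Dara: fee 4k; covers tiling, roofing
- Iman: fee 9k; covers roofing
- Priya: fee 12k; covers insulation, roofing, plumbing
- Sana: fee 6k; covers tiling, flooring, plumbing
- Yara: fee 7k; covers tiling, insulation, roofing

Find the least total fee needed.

The greedy cost-per-new-task heuristic would pick Dara, Sana, and Yara for 17, but a cheaper cover exists.
Choose Sana and Yara: together they cover tiling, flooring, insulation, roofing, plumbing — every task.
Total fee: 6 + 7 = 13.
No cover costs less than 13.

13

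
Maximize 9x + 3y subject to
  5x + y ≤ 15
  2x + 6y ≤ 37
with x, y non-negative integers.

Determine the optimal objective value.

33

Relaxing integrality, the LP optimum is 33.64 at (x,y) = (1.89, 5.54), which is not an integer point.
(x,y)=(2,5): 5·2+1·5=15≤15, 2·2+6·5=34≤37, objective 33.
(x,y)=(2,4): 5·2+1·4=14≤15, 2·2+6·4=28≤37, objective 30.
(x,y)=(1,5): 5·1+1·5=10≤15, 2·1+6·5=32≤37, objective 24.
(x,y)=(1,4): 5·1+1·4=9≤15, 2·1+6·4=26≤37, objective 21.
The best lattice point is (2,5), giving 33.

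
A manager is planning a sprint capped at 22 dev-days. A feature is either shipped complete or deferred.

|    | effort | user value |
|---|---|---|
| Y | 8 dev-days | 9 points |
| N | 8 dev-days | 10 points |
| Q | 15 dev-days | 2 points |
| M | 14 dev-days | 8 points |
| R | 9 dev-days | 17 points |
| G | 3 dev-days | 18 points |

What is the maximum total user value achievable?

Take N, R, and G: effort 8 + 9 + 3 = 20 ≤ 22, user value 10 + 17 + 18 = 45.
No other feasible combination does better.

45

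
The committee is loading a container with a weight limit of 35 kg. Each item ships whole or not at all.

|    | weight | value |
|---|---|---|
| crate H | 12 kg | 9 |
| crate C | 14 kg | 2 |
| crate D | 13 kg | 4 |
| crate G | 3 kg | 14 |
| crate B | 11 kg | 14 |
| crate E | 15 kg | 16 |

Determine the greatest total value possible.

44

This is an integer program with binary decision variables.
Allowing fractional choices, the relaxed optimum would be about 48.5, but items are indivisible.
crate G + crate B + crate E: weight 3 + 11 + 15 = 29 ≤ 35, value 14 + 14 + 16 = 44.
crate H + crate G + crate E: weight 12 + 3 + 15 = 30 ≤ 35, value 9 + 14 + 16 = 39.
Best is crate G, crate B, and crate E with total value 44.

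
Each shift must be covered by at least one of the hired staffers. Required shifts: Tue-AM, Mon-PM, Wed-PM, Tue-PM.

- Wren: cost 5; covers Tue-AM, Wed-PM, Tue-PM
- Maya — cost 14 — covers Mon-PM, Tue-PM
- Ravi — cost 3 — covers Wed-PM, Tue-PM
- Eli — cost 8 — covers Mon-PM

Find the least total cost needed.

13

The greedy cost-per-new-shift heuristic would pick Ravi, Wren, and Eli for 16, but a cheaper cover exists.
Choose Wren and Eli: together they cover Tue-AM, Mon-PM, Wed-PM, Tue-PM — every shift.
Total cost: 5 + 8 = 13.
No cover costs less than 13.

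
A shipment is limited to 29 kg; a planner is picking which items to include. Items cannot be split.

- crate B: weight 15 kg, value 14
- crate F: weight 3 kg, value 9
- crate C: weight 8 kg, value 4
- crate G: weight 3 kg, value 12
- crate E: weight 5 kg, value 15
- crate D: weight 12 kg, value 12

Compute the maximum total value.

50

This is a 0-1 knapsack instance.
crate F + crate G + crate E + crate D: weight 3 + 3 + 5 + 12 = 23 ≤ 29, value 9 + 12 + 15 + 12 = 48.
crate B + crate F + crate G + crate E: weight 15 + 3 + 3 + 5 = 26 ≤ 29, value 14 + 9 + 12 + 15 = 50.
crate C + crate G + crate E + crate D: weight 8 + 3 + 5 + 12 = 28 ≤ 29, value 4 + 12 + 15 + 12 = 43.
Best is crate B, crate F, crate G, and crate E with total value 50.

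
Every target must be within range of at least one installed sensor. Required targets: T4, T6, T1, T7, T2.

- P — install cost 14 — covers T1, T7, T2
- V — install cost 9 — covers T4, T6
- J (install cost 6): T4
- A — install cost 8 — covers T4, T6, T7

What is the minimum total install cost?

This is an integer covering problem.
Choose P and A: together they cover T4, T6, T1, T7, T2 — every target.
Total install cost: 14 + 8 = 22.
No cover costs less than 22.

22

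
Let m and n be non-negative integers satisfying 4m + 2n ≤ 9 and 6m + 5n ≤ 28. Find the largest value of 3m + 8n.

(m,n)=(0,4): 4·0+2·4=8≤9, 6·0+5·4=20≤28, objective 32.
(m,n)=(0,3): 4·0+2·3=6≤9, 6·0+5·3=15≤28, objective 24.
Maximum is 32 at (m,n)=(0,4).

32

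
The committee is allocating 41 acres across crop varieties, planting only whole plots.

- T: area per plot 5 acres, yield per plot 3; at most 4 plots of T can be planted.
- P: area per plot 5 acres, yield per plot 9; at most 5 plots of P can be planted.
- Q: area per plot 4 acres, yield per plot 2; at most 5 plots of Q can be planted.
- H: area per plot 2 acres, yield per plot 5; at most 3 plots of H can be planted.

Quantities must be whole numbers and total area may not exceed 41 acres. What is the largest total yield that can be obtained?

This is a bounded integer knapsack.
1×T, 5×P, 1×Q, and 3×H: area 40 ≤ 41, yield 1·3 + 5·9 + 1·2 + 3·5 = 65.
2×T, 5×P, and 3×H: area 41 ≤ 41, yield 2·3 + 5·9 + 3·5 = 66.
Best is 66.

66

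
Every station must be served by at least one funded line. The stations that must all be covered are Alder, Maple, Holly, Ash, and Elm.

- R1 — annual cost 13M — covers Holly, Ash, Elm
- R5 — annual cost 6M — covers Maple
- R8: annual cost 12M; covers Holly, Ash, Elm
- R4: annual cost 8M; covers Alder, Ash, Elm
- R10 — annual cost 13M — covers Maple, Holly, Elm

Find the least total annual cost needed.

21

This is an integer covering problem.
The greedy cost-per-new-station heuristic would pick R4, R5, and R8 for 26, but a cheaper cover exists.
Choose R4 and R10: together they cover Alder, Maple, Holly, Ash, Elm — every station.
Total annual cost: 8 + 13 = 21.
No cover costs less than 21.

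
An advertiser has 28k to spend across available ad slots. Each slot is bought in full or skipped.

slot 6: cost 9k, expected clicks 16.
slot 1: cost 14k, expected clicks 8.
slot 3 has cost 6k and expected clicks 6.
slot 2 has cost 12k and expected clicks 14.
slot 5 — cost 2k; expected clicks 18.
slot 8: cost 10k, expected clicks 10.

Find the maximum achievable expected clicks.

50

Allowing fractional choices, the relaxed optimum would be about 53.0, but ad slots are indivisible.
slot 6 + slot 2 + slot 5: cost 9 + 12 + 2 = 23 ≤ 28, expected clicks 16 + 14 + 18 = 48.
slot 6 + slot 3 + slot 5 + slot 8: cost 9 + 6 + 2 + 10 = 27 ≤ 28, expected clicks 16 + 6 + 18 + 10 = 50.
slot 6 + slot 5 + slot 8: cost 9 + 2 + 10 = 21 ≤ 28, expected clicks 16 + 18 + 10 = 44.
Best is slot 6, slot 3, slot 5, and slot 8 with total expected clicks 50.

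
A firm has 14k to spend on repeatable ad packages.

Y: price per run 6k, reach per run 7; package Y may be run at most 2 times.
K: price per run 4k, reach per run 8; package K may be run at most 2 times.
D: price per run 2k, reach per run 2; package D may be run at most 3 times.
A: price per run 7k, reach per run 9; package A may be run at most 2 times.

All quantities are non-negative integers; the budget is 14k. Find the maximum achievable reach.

23

Take 1×Y and 2×K: price 14 ≤ 14, reach 1·7 + 2·8 = 23.
K has the best ratio (8/4) and is taken to its limit of 2; remaining capacity is filled optimally with the others.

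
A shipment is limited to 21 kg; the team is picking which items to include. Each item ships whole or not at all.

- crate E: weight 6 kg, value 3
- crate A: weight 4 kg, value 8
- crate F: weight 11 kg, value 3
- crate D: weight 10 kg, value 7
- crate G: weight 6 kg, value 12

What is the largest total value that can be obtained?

27

Take crate A, crate D, and crate G: weight 4 + 10 + 6 = 20 ≤ 21, value 8 + 7 + 12 = 27.
No other feasible combination does better.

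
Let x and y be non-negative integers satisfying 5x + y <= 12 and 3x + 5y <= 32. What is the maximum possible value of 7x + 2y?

The continuous relaxation peaks at (1.27, 5.64) with value 20.18; rounding to a feasible lattice point costs some objective.
(x,y)=(2,2): 5·2+1·2=12≤12, 3·2+5·2=16≤32, objective 18.
(x,y)=(1,5): 5·1+1·5=10≤12, 3·1+5·5=28≤32, objective 17.
(x,y)=(2,1): 5·2+1·1=11≤12, 3·2+5·1=11≤32, objective 16.
The best lattice point is (2,2), giving 18.

18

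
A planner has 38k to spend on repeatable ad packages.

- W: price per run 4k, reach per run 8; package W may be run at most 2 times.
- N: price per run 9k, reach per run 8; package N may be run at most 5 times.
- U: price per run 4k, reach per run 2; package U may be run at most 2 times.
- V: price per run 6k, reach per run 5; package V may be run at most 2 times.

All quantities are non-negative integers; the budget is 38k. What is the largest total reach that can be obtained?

Take 2×W, 2×N, and 2×V: price 38 ≤ 38, reach 2·8 + 2·8 + 2·5 = 42.
W has the best ratio (8/4) and is taken to its limit of 2; remaining capacity is filled optimally with the others.

42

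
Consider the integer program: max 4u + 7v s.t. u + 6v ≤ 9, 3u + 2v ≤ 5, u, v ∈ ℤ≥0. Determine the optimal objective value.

Relaxing integrality, the LP optimum is 12.62 at (u,v) = (0.75, 1.38), which is not an integer point.
(u,v)=(1,1): 1·1+6·1=7≤9, 3·1+2·1=5≤5, objective 11.
(u,v)=(0,1): 1·0+6·1=6≤9, 3·0+2·1=2≤5, objective 7.
(u,v)=(1,0): 1·1+6·0=1≤9, 3·1+2·0=3≤5, objective 4.
(u,v)=(0,0): 1·0+6·0=0≤9, 3·0+2·0=0≤5, objective 0.
The best lattice point is (1,1), giving 11.

11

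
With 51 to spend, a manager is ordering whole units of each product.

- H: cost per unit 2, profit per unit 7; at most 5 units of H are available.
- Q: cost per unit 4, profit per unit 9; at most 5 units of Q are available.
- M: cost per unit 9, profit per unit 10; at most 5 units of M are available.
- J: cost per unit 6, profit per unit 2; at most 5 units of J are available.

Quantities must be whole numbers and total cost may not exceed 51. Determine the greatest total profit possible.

5×H, 5×Q, and 2×M: cost 48 ≤ 51, profit 5·7 + 5·9 + 2·10 = 100.
4×H, 4×Q, and 3×M: cost 51 ≤ 51, profit 4·7 + 4·9 + 3·10 = 94.
Best is 100.

100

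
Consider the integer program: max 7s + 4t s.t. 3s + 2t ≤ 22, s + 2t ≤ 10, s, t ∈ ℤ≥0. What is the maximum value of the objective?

50

(s,t)=(6,2) is feasible, giving 50.
(s,t)=(7,0) is feasible, giving 49.
(s,t)=(6,1) is feasible, giving 46.
The best lattice point is (6,2), giving 50.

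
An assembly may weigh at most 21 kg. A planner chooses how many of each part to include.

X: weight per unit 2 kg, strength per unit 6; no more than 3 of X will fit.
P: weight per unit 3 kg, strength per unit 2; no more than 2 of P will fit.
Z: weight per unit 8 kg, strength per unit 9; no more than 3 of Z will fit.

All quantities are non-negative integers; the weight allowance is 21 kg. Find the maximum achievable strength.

This is a bounded integer knapsack.
Take 3×X, 2×P, and 1×Z: weight 20 ≤ 21, strength 3·6 + 2·2 + 1·9 = 31.
X has the best ratio (6/2) and is taken to its limit of 3; remaining capacity is filled optimally with the others.

31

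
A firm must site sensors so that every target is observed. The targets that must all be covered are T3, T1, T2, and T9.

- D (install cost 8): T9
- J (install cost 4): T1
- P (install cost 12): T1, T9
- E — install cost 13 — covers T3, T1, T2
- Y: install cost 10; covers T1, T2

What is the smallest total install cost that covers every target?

Choose D and E: together they cover T3, T1, T2, T9 — every target.
Total install cost: 8 + 13 = 21.

21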